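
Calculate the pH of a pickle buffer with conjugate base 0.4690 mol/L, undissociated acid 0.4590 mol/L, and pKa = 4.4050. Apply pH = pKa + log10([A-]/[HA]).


ratio = [A-] / [HA] = 0.4690 / 0.4590 = 1.0218
log10(ratio) = 0.00936016
pH = pKa + log10(ratio) = 4.4050 + 0.00936016 = 4.4144


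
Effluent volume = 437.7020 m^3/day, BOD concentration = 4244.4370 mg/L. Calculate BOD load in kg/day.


Formula: BOD_load = volume * conc / 1000
Substituting: BOD_load = 437.7020 * 4244.4370 / 1000
Result: 1857.7986 kg/day


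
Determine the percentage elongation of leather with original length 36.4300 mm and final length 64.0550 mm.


Formula: Elongation = (Lf - L0) / L0 * 100
Substituting: Elongation = (64.0550 - 36.4300) / 36.4300 * 100
Result: 75.8304 %


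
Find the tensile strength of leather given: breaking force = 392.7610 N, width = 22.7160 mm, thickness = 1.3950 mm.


Formula: TS = force / (width * thickness)
Substituting: TS = 392.7610 / (22.7160 * 1.3950)
Result: 12.3943 N/mm^2


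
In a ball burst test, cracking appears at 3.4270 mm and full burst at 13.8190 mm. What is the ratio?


Formula: Ratio = crack / burst
Substituting: Ratio = 3.4270 / 13.8190
Result: 0.2480


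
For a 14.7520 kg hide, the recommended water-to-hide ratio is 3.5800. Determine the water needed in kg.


Formula: Water = hide_weight * ratio
Substituting: Water = 14.7520 * 3.5800
Result: 52.8122 kg


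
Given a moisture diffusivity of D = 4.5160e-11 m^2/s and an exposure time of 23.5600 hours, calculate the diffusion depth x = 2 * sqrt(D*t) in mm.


t = 23.5600 hr * 3600 = 84816.0000 s
D * t = 4.5160e-11 * 84816.0000 = 3.8303e-06
x = 2 * sqrt(D*t) = 2 * sqrt(3.8303e-06) = 0.00391423 m = 3.9142 mm


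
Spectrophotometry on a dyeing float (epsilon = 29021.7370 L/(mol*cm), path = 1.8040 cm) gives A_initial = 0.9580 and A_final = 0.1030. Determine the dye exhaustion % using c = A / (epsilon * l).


c_initial = A_i / (epsilon * l) = 0.9580 / (29021.7370 * 1.8040) = 1.8298e-05 mol/L
c_final = A_f / (epsilon * l) = 0.1030 / (29021.7370 * 1.8040) = 1.9673e-06 mol/L
Exhaustion = (c_initial - c_final) / c_initial * 100 = (1.8298e-05 - 1.9673e-06) / 1.8298e-05 * 100 = 89.2484 %


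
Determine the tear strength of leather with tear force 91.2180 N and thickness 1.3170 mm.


Formula: Tear strength = force / thickness
Substituting: Tear strength = 91.2180 / 1.3170
Result: 69.2620 N/mm


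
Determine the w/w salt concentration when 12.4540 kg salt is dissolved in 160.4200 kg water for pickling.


Formula: Conc = salt / (water + salt) * 100
Substituting: Conc = 12.4540 / (160.4200 + 12.4540) * 100
Result: 7.2041 %


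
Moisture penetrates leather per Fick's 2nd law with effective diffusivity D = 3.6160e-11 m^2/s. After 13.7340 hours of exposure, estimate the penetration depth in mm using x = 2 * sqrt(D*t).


t = 13.7340 hr * 3600 = 49442.4000 s
D * t = 3.6160e-11 * 49442.4000 = 1.7878e-06
x = 2 * sqrt(D*t) = 2 * sqrt(1.7878e-06) = 0.0026742 m = 2.6742 mm


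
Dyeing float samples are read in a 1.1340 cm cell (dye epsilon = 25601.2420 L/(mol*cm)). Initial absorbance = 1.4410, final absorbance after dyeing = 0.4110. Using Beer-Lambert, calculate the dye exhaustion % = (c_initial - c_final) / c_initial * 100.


c_initial = A_i / (epsilon * l) = 1.4410 / (25601.2420 * 1.1340) = 4.9635e-05 mol/L
c_final = A_f / (epsilon * l) = 0.4110 / (25601.2420 * 1.1340) = 1.4157e-05 mol/L
Exhaustion = (c_initial - c_final) / c_initial * 100 = (4.9635e-05 - 1.4157e-05) / 4.9635e-05 * 100 = 71.4781 %


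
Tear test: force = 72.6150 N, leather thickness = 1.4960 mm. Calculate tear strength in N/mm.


Formula: Tear strength = force / thickness
Substituting: Tear strength = 72.6150 / 1.4960
Result: 48.5394 N/mm


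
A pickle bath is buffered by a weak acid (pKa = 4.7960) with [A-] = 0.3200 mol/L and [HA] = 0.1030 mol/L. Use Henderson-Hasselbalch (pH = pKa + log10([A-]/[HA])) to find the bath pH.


ratio = [A-] / [HA] = 0.3200 / 0.1030 = 3.1068
log10(ratio) = 0.4923
pH = pKa + log10(ratio) = 4.7960 + 0.4923 = 5.2883


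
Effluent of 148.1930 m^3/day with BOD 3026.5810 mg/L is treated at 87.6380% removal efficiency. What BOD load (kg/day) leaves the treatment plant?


Load_in = volume * conc / 1000 = 148.1930 * 3026.5810 / 1000 = 448.5181 kg/day
Removed = Load_in * eff / 100 = 448.5181 * 87.6380 / 100 = 393.0723 kg/day
Load_out = Load_in - Removed = 448.5181 - 393.0723 = 55.4458 kg/day


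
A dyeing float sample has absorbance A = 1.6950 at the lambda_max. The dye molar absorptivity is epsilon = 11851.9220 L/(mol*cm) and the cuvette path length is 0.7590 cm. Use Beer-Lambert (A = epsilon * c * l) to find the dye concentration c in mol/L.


Formula: c = A / (epsilon * l)
Substituting: c = 1.6950 / (11851.9220 * 0.7590)
Result: 1.8843e-04 mol/L


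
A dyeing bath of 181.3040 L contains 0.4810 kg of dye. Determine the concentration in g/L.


Formula: Conc = dye_mass(kg) / volume(L) * 1000
Substituting: Conc = 0.4810 / 181.3040 * 1000
Result: 2.6530 g/L


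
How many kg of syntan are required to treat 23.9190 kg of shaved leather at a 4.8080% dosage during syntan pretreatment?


Formula: Syntan = substrate * pct / 100
Substituting: Syntan = 23.9190 * 4.8080 / 100
Result: 1.1500 kg


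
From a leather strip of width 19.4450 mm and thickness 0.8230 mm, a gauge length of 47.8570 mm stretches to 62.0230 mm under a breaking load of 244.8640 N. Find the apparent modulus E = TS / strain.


TS = F / (w * t) = 244.8640 / (19.4450 * 0.8230) = 15.3009 N/mm^2
strain = (Lf - L0) / L0 = (62.0230 - 47.8570) / 47.8570 = 0.2960
E = TS / strain = 15.3009 / 0.2960 = 51.6911 N/mm^2


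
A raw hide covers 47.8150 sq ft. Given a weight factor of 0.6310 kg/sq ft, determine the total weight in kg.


Formula: Weight = area * weight_per_sqft
Substituting: Weight = 47.8150 * 0.6310
Result: 30.1713 kg


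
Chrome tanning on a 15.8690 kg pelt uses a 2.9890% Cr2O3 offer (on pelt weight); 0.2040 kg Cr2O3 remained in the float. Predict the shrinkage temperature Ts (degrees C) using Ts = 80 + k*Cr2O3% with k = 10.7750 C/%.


Offered = pelt * offer_pct / 100 = 15.8690 * 2.9890 / 100 = 0.4743 kg
Uptake = offered - residual = 0.4743 - 0.2040 = 0.2703 kg
Cr2O3% on pelt = uptake / pelt * 100 = 0.2703 / 15.8690 * 100 = 1.7035 %
Ts = 80 + k * Cr2O3% = 80 + 10.7750 * 1.7035 = 98.3549 C


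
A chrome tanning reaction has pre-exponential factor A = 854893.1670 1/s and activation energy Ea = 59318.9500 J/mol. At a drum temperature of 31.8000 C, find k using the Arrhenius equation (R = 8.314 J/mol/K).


T_K = T_C + 273.15 = 31.8000 + 273.15 = 304.9500 K
exponent = -Ea / (R * T_K) = -59318.9500 / (8.314 * 304.9500) = -23.3967
k = A * exp(exponent) = 854893.1670 * exp(-23.3967) = 5.9000e-05 1/s


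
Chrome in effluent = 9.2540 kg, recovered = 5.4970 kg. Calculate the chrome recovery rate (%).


Formula: Recovery = recovered / input * 100
Substituting: Recovery = 5.4970 / 9.2540 * 100
Result: 59.4013 %


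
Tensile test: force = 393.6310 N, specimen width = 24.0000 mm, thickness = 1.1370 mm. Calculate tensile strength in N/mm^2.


Formula: TS = force / (width * thickness)
Substituting: TS = 393.6310 / (24.0000 * 1.1370)
Result: 14.4251 N/mm^2


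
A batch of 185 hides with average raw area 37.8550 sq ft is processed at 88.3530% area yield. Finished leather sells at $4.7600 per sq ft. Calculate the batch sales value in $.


Raw_total = N * avg_area = 185 * 37.8550 = 7003.1750 sq ft
Finished = Raw_total * yield / 100 = 7003.1750 * 88.3530 / 100 = 6187.5152 sq ft
Value = Finished * price = 6187.5152 * 4.7600 = 29452.5724 $


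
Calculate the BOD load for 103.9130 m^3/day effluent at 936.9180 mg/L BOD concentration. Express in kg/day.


Formula: BOD_load = volume * conc / 1000
Substituting: BOD_load = 103.9130 * 936.9180 / 1000
Result: 97.3580 kg/day


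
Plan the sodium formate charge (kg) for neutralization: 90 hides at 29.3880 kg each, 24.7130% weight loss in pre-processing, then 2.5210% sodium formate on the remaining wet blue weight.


Total_raw = N * avg_wt = 90 * 29.3880 = 2644.9200 kg
Substrate = Total_raw * (1 - loss/100) = 2644.9200 * (1 - 24.7130/100) = 1991.2809 kg
Neutralizer = Substrate * pct / 100 = 1991.2809 * 2.5210 / 100 = 50.2002 kg


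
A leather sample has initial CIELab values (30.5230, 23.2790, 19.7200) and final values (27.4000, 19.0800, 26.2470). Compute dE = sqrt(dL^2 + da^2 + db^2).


dL = -3.1230, da = -4.1990, db = 6.5270
dE = sqrt((-3.1230)^2 + (-4.1990)^2 + 6.5270^2) = 8.3658


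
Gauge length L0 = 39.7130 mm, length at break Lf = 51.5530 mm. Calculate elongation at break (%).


Formula: Elongation = (Lf - L0) / L0 * 100
Substituting: Elongation = (51.5530 - 39.7130) / 39.7130 * 100
Result: 29.8139 %


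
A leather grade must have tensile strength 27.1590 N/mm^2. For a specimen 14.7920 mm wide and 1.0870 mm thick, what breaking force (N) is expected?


Formula: F = TS * w * t
Substituting: F = 27.1590 * 14.7920 * 1.0870
Result: 436.6870 N


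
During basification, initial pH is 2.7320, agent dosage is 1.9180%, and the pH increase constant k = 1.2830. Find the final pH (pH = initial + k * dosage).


Formula: pH_final = pH_initial + k * base_pct
Substituting: pH_final = 2.7320 + 1.2830 * 1.9180
Result: 5.1928


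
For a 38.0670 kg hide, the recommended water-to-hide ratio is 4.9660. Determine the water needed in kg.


Formula: Water = hide_weight * ratio
Substituting: Water = 38.0670 * 4.9660
Result: 189.0407 kg


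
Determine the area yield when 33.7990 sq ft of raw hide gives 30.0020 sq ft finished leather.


Formula: Yield = finished / raw * 100
Substituting: Yield = 30.0020 / 33.7990 * 100
Result: 88.7659 %


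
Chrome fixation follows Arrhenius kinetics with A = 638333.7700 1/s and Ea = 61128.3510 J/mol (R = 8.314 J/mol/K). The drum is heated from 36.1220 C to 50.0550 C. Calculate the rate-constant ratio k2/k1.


T1 = 36.1220 + 273.15 = 309.2720 K; T2 = 50.0550 + 273.15 = 323.2050 K
k1 = A * exp(-Ea/(R*T1)) = 638333.7700 * exp(-61128.3510/(8.314*309.2720)) = 3.0225e-05 1/s
k2 = A * exp(-Ea/(R*T2)) = 638333.7700 * exp(-61128.3510/(8.314*323.2050)) = 8.4228e-05 1/s
k2/k1 = 8.4228e-05 / 3.0225e-05 = 2.7867


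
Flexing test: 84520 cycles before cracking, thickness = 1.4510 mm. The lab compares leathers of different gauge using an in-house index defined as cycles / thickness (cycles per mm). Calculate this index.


Formula: Index = cycles / thickness
Substituting: Index = 84520 / 1.4510
Result: 58249.4831 cycles/mm


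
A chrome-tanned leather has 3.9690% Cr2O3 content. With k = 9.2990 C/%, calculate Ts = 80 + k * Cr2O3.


Formula: Ts = 80 + k * Cr2O3
Substituting: Ts = 80 + 9.2990 * 3.9690
Result: 116.9077 C


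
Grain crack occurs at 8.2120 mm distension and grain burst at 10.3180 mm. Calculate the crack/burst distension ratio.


Formula: Ratio = crack / burst
Substituting: Ratio = 8.2120 / 10.3180
Result: 0.7959


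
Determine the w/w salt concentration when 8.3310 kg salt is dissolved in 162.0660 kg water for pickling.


Formula: Conc = salt / (water + salt) * 100
Substituting: Conc = 8.3310 / (162.0660 + 8.3310) * 100
Result: 4.8892 %


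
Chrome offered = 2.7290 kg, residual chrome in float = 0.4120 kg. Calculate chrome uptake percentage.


Formula: Uptake = (offered - residual) / offered * 100
Substituting: Uptake = (2.7290 - 0.4120) / 2.7290 * 100
Result: 84.9029 %


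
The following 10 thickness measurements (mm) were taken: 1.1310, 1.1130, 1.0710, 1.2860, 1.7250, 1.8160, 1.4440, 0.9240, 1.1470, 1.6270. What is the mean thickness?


Formula: Average = sum / n
Substituting: Average = 13.2840 / 10
Result: 1.3284 mm


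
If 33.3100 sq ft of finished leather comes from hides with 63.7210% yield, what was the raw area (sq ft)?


Formula: raw = finished * 100 / yield
Substituting: raw = 33.3100 * 100 / 63.7210
Result: 52.2748 sq ft


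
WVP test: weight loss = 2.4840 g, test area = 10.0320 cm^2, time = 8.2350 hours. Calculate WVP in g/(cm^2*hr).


Formula: WVP = loss / (area * time)
Substituting: WVP = 2.4840 / (10.0320 * 8.2350)
Result: 0.0300677 g/(cm^2*hr)


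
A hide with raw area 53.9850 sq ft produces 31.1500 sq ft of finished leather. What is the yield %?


Formula: Yield = finished / raw * 100
Substituting: Yield = 31.1500 / 53.9850 * 100
Result: 57.7012 %


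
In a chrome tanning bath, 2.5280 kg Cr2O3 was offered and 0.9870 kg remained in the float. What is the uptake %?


Formula: Uptake = (offered - residual) / offered * 100
Substituting: Uptake = (2.5280 - 0.9870) / 2.5280 * 100
Result: 60.9573 %


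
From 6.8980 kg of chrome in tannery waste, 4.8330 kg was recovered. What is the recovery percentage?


Formula: Recovery = recovered / input * 100
Substituting: Recovery = 4.8330 / 6.8980 * 100
Result: 70.0638 %


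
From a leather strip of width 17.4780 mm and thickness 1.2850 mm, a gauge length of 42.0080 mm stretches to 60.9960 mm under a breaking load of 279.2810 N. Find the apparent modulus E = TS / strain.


TS = F / (w * t) = 279.2810 / (17.4780 * 1.2850) = 12.4350 N/mm^2
strain = (Lf - L0) / L0 = (60.9960 - 42.0080) / 42.0080 = 0.4520
E = TS / strain = 12.4350 / 0.4520 = 27.5106 N/mm^2


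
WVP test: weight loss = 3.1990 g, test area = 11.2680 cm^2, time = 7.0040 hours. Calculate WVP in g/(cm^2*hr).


Formula: WVP = loss / (area * time)
Substituting: WVP = 3.1990 / (11.2680 * 7.0040)
Result: 0.0405342 g/(cm^2*hr)


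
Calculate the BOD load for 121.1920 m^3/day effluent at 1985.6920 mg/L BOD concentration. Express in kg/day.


Formula: BOD_load = volume * conc / 1000
Substituting: BOD_load = 121.1920 * 1985.6920 / 1000
Result: 240.6500 kg/day


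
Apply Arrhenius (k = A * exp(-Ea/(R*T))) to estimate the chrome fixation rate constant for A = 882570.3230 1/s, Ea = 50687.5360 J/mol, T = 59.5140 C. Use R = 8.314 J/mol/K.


T_K = T_C + 273.15 = 59.5140 + 273.15 = 332.6640 K
exponent = -Ea / (R * T_K) = -50687.5360 / (8.314 * 332.6640) = -18.3267
k = A * exp(exponent) = 882570.3230 * exp(-18.3267) = 0.00969493 1/s


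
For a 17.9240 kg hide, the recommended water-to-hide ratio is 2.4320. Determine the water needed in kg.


Formula: Water = hide_weight * ratio
Substituting: Water = 17.9240 * 2.4320
Result: 43.5912 kg


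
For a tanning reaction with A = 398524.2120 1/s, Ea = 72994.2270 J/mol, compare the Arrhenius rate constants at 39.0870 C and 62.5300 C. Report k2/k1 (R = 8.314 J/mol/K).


T1 = 39.0870 + 273.15 = 312.2370 K; T2 = 62.5300 + 273.15 = 335.6800 K
k1 = A * exp(-Ea/(R*T1)) = 398524.2120 * exp(-72994.2270/(8.314*312.2370)) = 2.4473e-07 1/s
k2 = A * exp(-Ea/(R*T2)) = 398524.2120 * exp(-72994.2270/(8.314*335.6800)) = 1.7439e-06 1/s
k2/k1 = 1.7439e-06 / 2.4473e-07 = 7.1259


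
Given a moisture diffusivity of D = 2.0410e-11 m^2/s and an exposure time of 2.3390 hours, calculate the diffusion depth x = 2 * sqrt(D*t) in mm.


t = 2.3390 hr * 3600 = 8420.4000 s
D * t = 2.0410e-11 * 8420.4000 = 1.7186e-07
x = 2 * sqrt(D*t) = 2 * sqrt(1.7186e-07) = 8.2912e-04 m = 0.8291 mm


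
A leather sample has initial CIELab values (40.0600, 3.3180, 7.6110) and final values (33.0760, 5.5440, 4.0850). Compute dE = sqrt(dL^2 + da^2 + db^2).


dL = -6.9840, da = 2.2260, db = -3.5260
dE = sqrt((-6.9840)^2 + 2.2260^2 + (-3.5260)^2) = 8.1341


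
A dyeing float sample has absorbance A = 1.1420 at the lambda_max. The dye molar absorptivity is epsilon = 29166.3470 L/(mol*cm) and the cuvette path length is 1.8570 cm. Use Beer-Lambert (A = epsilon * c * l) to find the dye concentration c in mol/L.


Formula: c = A / (epsilon * l)
Substituting: c = 1.1420 / (29166.3470 * 1.8570)
Result: 2.1085e-05 mol/L


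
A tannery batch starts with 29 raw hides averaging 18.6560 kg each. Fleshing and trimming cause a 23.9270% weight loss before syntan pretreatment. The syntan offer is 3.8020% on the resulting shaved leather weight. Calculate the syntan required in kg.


Total_raw = N * avg_wt = 29 * 18.6560 = 541.0240 kg
Substrate = Total_raw * (1 - loss/100) = 541.0240 * (1 - 23.9270/100) = 411.5732 kg
Syntan = Substrate * pct / 100 = 411.5732 * 3.8020 / 100 = 15.6480 kg


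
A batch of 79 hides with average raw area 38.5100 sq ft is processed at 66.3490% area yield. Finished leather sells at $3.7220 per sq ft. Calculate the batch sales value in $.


Raw_total = N * avg_area = 79 * 38.5100 = 3042.2900 sq ft
Finished = Raw_total * yield / 100 = 3042.2900 * 66.3490 / 100 = 2018.5290 sq ft
Value = Finished * price = 2018.5290 * 3.7220 = 7512.9649 $


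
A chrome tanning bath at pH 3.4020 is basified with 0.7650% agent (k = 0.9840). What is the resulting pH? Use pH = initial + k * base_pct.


Formula: pH_final = pH_initial + k * base_pct
Substituting: pH_final = 3.4020 + 0.9840 * 0.7650
Result: 4.1548


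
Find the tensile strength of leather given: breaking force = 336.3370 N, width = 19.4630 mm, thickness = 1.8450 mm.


Formula: TS = force / (width * thickness)
Substituting: TS = 336.3370 / (19.4630 * 1.8450)
Result: 9.3663 N/mm^2


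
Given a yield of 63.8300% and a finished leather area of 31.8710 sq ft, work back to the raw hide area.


Formula: raw = finished * 100 / yield
Substituting: raw = 31.8710 * 100 / 63.8300
Result: 49.9311 sq ft


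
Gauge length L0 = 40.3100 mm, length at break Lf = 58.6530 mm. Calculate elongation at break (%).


Formula: Elongation = (Lf - L0) / L0 * 100
Substituting: Elongation = (58.6530 - 40.3100) / 40.3100 * 100
Result: 45.5048 %


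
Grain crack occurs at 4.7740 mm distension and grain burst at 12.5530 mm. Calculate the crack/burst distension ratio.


Formula: Ratio = crack / burst
Substituting: Ratio = 4.7740 / 12.5530
Result: 0.3803


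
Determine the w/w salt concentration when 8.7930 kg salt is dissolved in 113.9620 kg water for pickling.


Formula: Conc = salt / (water + salt) * 100
Substituting: Conc = 8.7930 / (113.9620 + 8.7930) * 100
Result: 7.1630 %


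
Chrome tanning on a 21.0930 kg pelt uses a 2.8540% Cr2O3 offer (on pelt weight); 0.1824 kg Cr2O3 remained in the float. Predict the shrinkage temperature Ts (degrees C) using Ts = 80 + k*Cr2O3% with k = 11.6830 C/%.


Offered = pelt * offer_pct / 100 = 21.0930 * 2.8540 / 100 = 0.6020 kg
Uptake = offered - residual = 0.6020 - 0.1824 = 0.4196 kg
Cr2O3% on pelt = uptake / pelt * 100 = 0.4196 / 21.0930 * 100 = 1.9893 %
Ts = 80 + k * Cr2O3% = 80 + 11.6830 * 1.9893 = 103.2405 C


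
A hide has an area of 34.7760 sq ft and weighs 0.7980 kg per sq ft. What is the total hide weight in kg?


Formula: Weight = area * weight_per_sqft
Substituting: Weight = 34.7760 * 0.7980
Result: 27.7512 kg


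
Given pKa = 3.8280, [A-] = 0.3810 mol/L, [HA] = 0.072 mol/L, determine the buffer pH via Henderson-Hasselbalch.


ratio = [A-] / [HA] = 0.3810 / 0.072 = 5.2917
log10(ratio) = 0.7236
pH = pKa + log10(ratio) = 3.8280 + 0.7236 = 4.5516


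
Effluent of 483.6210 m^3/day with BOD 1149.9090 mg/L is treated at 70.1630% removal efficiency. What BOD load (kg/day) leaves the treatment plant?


Load_in = volume * conc / 1000 = 483.6210 * 1149.9090 / 1000 = 556.1201 kg/day
Removed = Load_in * eff / 100 = 556.1201 * 70.1630 / 100 = 390.1906 kg/day
Load_out = Load_in - Removed = 556.1201 - 390.1906 = 165.9296 kg/day


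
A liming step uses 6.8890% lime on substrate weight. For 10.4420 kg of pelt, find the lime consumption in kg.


Formula: Lime = substrate * pct / 100
Substituting: Lime = 10.4420 * 6.8890 / 100
Result: 0.7193 kg


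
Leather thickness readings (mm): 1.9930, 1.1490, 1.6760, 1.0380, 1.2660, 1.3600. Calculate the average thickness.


Formula: Average = sum / n
Substituting: Average = 8.4820 / 6
Result: 1.4137 mm


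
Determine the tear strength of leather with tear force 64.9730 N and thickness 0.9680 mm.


Formula: Tear strength = force / thickness
Substituting: Tear strength = 64.9730 / 0.9680
Result: 67.1209 N/mm


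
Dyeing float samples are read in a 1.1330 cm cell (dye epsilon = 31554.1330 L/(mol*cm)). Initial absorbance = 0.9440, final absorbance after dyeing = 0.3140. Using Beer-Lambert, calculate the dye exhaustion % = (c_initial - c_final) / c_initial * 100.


c_initial = A_i / (epsilon * l) = 0.9440 / (31554.1330 * 1.1330) = 2.6405e-05 mol/L
c_final = A_f / (epsilon * l) = 0.3140 / (31554.1330 * 1.1330) = 8.7830e-06 mol/L
Exhaustion = (c_initial - c_final) / c_initial * 100 = (2.6405e-05 - 8.7830e-06) / 2.6405e-05 * 100 = 66.7373 %


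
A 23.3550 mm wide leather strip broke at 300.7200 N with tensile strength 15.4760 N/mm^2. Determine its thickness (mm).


Formula: t = F / (TS * w)
Substituting: t = 300.7200 / (15.4760 * 23.3550)
Result: 0.8320 mm


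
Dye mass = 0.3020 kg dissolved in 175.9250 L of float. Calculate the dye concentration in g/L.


Formula: Conc = dye_mass(kg) / volume(L) * 1000
Substituting: Conc = 0.3020 / 175.9250 * 1000
Result: 1.7166 g/L


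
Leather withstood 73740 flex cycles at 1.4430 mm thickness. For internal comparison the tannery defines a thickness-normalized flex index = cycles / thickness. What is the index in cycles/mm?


Formula: Index = cycles / thickness
Substituting: Index = 73740 / 1.4430
Result: 51101.8711 cycles/mm


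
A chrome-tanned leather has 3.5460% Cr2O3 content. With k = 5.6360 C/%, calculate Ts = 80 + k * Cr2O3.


Formula: Ts = 80 + k * Cr2O3
Substituting: Ts = 80 + 5.6360 * 3.5460
Result: 99.9853 C


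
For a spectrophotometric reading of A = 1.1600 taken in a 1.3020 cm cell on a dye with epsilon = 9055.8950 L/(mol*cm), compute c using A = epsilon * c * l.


Formula: c = A / (epsilon * l)
Substituting: c = 1.1600 / (9055.8950 * 1.3020)
Result: 9.8382e-05 mol/L


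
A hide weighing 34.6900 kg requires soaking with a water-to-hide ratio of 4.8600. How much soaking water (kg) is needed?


Formula: Water = hide_weight * ratio
Substituting: Water = 34.6900 * 4.8600
Result: 168.5934 kg


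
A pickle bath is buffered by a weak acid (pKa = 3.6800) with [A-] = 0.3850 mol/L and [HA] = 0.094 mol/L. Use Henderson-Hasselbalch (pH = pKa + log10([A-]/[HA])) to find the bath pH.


ratio = [A-] / [HA] = 0.3850 / 0.094 = 4.0957
log10(ratio) = 0.6123
pH = pKa + log10(ratio) = 3.6800 + 0.6123 = 4.2923


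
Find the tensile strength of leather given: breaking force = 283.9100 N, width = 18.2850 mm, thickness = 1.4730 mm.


Formula: TS = force / (width * thickness)
Substituting: TS = 283.9100 / (18.2850 * 1.4730)
Result: 10.5410 N/mm^2


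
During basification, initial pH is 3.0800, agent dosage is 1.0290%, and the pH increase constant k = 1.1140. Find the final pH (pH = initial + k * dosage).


Formula: pH_final = pH_initial + k * base_pct
Substituting: pH_final = 3.0800 + 1.1140 * 1.0290
Result: 4.2263


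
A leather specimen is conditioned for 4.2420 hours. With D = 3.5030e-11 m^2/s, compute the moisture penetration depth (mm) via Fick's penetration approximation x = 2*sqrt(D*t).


t = 4.2420 hr * 3600 = 15271.2000 s
D * t = 3.5030e-11 * 15271.2000 = 5.3495e-07
x = 2 * sqrt(D*t) = 2 * sqrt(5.3495e-07) = 0.00146281 m = 1.4628 mm


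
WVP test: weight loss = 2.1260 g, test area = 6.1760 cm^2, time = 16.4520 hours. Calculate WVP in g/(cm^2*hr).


Formula: WVP = loss / (area * time)
Substituting: WVP = 2.1260 / (6.1760 * 16.4520)
Result: 0.0209236 g/(cm^2*hr)


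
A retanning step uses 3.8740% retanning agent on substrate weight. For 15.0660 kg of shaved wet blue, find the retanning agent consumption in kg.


Formula: Retan = substrate * pct / 100
Substituting: Retan = 15.0660 * 3.8740 / 100
Result: 0.5837 kg


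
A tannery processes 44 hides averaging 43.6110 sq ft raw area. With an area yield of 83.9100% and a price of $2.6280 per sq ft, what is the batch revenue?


Raw_total = N * avg_area = 44 * 43.6110 = 1918.8840 sq ft
Finished = Raw_total * yield / 100 = 1918.8840 * 83.9100 / 100 = 1610.1356 sq ft
Value = Finished * price = 1610.1356 * 2.6280 = 4231.4363 $


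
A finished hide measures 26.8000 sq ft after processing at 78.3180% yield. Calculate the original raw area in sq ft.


Formula: raw = finished * 100 / yield
Substituting: raw = 26.8000 * 100 / 78.3180
Result: 34.2195 sq ft


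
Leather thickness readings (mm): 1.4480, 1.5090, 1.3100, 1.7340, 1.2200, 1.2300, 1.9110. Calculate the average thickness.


Formula: Average = sum / n
Substituting: Average = 10.3620 / 7
Result: 1.4803 mm


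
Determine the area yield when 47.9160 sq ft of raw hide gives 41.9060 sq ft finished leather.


Formula: Yield = finished / raw * 100
Substituting: Yield = 41.9060 / 47.9160 * 100
Result: 87.4572 %


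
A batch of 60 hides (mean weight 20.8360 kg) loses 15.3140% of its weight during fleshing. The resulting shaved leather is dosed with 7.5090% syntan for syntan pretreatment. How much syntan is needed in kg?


Total_raw = N * avg_wt = 60 * 20.8360 = 1250.1600 kg
Substrate = Total_raw * (1 - loss/100) = 1250.1600 * (1 - 15.3140/100) = 1058.7105 kg
Syntan = Substrate * pct / 100 = 1058.7105 * 7.5090 / 100 = 79.4986 kg


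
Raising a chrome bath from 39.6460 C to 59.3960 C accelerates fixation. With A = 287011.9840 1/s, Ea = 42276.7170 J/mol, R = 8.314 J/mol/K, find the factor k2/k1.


T1 = 39.6460 + 273.15 = 312.7960 K; T2 = 59.3960 + 273.15 = 332.5460 K
k1 = A * exp(-Ea/(R*T1)) = 287011.9840 * exp(-42276.7170/(8.314*312.7960)) = 0.0249887 1/s
k2 = A * exp(-Ea/(R*T2)) = 287011.9840 * exp(-42276.7170/(8.314*332.5460)) = 0.0656217 1/s
k2/k1 = 0.0656217 / 0.0249887 = 2.6261


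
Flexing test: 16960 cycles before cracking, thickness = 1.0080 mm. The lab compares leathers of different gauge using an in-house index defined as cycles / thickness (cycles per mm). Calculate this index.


Formula: Index = cycles / thickness
Substituting: Index = 16960 / 1.0080
Result: 16825.3968 cycles/mm


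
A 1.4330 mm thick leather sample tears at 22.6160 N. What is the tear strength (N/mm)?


Formula: Tear strength = force / thickness
Substituting: Tear strength = 22.6160 / 1.4330
Result: 15.7823 N/mm


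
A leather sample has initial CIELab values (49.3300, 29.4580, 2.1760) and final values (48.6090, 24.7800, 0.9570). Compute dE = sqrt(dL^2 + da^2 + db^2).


dL = -0.7210, da = -4.6780, db = -1.2190
dE = sqrt((-0.7210)^2 + (-4.6780)^2 + (-1.2190)^2) = 4.8877


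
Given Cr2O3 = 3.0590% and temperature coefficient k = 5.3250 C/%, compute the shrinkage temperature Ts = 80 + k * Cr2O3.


Formula: Ts = 80 + k * Cr2O3
Substituting: Ts = 80 + 5.3250 * 3.0590
Result: 96.2892 C


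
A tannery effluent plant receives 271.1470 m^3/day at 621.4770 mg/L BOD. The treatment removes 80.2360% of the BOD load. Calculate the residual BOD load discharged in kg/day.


Load_in = volume * conc / 1000 = 271.1470 * 621.4770 / 1000 = 168.5116 kg/day
Removed = Load_in * eff / 100 = 168.5116 * 80.2360 / 100 = 135.2070 kg/day
Load_out = Load_in - Removed = 168.5116 - 135.2070 = 33.3046 kg/day


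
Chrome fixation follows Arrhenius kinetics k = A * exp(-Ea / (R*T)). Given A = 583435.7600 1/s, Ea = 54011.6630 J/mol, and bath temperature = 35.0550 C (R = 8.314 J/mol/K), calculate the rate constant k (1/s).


T_K = T_C + 273.15 = 35.0550 + 273.15 = 308.2050 K
exponent = -Ea / (R * T_K) = -54011.6630 / (8.314 * 308.2050) = -21.0784
k = A * exp(exponent) = 583435.7600 * exp(-21.0784) = 4.0903e-04 1/s


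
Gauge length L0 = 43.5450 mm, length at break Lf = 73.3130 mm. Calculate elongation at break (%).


Formula: Elongation = (Lf - L0) / L0 * 100
Substituting: Elongation = (73.3130 - 43.5450) / 43.5450 * 100
Result: 68.3615 %


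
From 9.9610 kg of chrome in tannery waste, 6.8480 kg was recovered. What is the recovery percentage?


Formula: Recovery = recovered / input * 100
Substituting: Recovery = 6.8480 / 9.9610 * 100
Result: 68.7481 %


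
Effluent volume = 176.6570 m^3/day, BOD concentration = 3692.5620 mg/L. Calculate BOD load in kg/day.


Formula: BOD_load = volume * conc / 1000
Substituting: BOD_load = 176.6570 * 3692.5620 / 1000
Result: 652.3169 kg/day


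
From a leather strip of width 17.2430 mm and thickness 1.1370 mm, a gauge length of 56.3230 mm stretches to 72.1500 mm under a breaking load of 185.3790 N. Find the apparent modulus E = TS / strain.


TS = F / (w * t) = 185.3790 / (17.2430 * 1.1370) = 9.4556 N/mm^2
strain = (Lf - L0) / L0 = (72.1500 - 56.3230) / 56.3230 = 0.2810
E = TS / strain = 9.4556 / 0.2810 = 33.6492 N/mm^2


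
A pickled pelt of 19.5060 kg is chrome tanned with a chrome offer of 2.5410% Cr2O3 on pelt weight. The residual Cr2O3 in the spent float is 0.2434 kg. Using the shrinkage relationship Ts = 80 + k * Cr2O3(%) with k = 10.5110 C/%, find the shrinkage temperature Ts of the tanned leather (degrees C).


Offered = pelt * offer_pct / 100 = 19.5060 * 2.5410 / 100 = 0.4956 kg
Uptake = offered - residual = 0.4956 - 0.2434 = 0.2522 kg
Cr2O3% on pelt = uptake / pelt * 100 = 0.2522 / 19.5060 * 100 = 1.2932 %
Ts = 80 + k * Cr2O3% = 80 + 10.5110 * 1.2932 = 93.5926 C


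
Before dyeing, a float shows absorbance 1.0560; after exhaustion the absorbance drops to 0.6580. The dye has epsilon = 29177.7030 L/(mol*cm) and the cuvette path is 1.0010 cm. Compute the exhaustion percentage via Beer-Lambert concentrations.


c_initial = A_i / (epsilon * l) = 1.0560 / (29177.7030 * 1.0010) = 3.6156e-05 mol/L
c_final = A_f / (epsilon * l) = 0.6580 / (29177.7030 * 1.0010) = 2.2529e-05 mol/L
Exhaustion = (c_initial - c_final) / c_initial * 100 = (3.6156e-05 - 2.2529e-05) / 3.6156e-05 * 100 = 37.6894 %


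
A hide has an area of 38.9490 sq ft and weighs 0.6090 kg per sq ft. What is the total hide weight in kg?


Formula: Weight = area * weight_per_sqft
Substituting: Weight = 38.9490 * 0.6090
Result: 23.7199 kg


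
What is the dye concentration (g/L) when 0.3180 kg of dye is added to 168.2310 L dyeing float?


Formula: Conc = dye_mass(kg) / volume(L) * 1000
Substituting: Conc = 0.3180 / 168.2310 * 1000
Result: 1.8903 g/L


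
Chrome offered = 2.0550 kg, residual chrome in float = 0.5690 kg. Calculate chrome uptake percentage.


Formula: Uptake = (offered - residual) / offered * 100
Substituting: Uptake = (2.0550 - 0.5690) / 2.0550 * 100
Result: 72.3114 %


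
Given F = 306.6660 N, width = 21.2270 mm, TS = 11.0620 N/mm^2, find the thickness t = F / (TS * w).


Formula: t = F / (TS * w)
Substituting: t = 306.6660 / (11.0620 * 21.2270)
Result: 1.3060 mm


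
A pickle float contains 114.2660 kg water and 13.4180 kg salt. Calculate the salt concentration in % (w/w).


Formula: Conc = salt / (water + salt) * 100
Substituting: Conc = 13.4180 / (114.2660 + 13.4180) * 100
Result: 10.5088 %


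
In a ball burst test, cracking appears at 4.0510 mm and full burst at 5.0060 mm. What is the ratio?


Formula: Ratio = crack / burst
Substituting: Ratio = 4.0510 / 5.0060
Result: 0.8092


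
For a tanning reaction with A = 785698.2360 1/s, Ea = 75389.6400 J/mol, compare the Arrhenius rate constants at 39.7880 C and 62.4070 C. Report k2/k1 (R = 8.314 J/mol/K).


T1 = 39.7880 + 273.15 = 312.9380 K; T2 = 62.4070 + 273.15 = 335.5570 K
k1 = A * exp(-Ea/(R*T1)) = 785698.2360 * exp(-75389.6400/(8.314*312.9380)) = 2.0464e-07 1/s
k2 = A * exp(-Ea/(R*T2)) = 785698.2360 * exp(-75389.6400/(8.314*335.5570)) = 1.4430e-06 1/s
k2/k1 = 1.4430e-06 / 2.0464e-07 = 7.0513


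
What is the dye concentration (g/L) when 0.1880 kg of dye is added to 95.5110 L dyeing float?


Formula: Conc = dye_mass(kg) / volume(L) * 1000
Substituting: Conc = 0.1880 / 95.5110 * 1000
Result: 1.9684 g/L


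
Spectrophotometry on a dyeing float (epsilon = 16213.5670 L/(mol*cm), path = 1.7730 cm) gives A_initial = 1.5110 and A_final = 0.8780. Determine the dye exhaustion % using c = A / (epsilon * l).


c_initial = A_i / (epsilon * l) = 1.5110 / (16213.5670 * 1.7730) = 5.2563e-05 mol/L
c_final = A_f / (epsilon * l) = 0.8780 / (16213.5670 * 1.7730) = 3.0543e-05 mol/L
Exhaustion = (c_initial - c_final) / c_initial * 100 = (5.2563e-05 - 3.0543e-05) / 5.2563e-05 * 100 = 41.8928 %


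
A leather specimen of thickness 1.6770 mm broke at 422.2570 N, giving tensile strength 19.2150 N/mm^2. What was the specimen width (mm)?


Formula: w = F / (TS * t)
Substituting: w = 422.2570 / (19.2150 * 1.6770)
Result: 13.1040 mm


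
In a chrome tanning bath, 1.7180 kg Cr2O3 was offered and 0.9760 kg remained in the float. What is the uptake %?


Formula: Uptake = (offered - residual) / offered * 100
Substituting: Uptake = (1.7180 - 0.9760) / 1.7180 * 100
Result: 43.1898 %


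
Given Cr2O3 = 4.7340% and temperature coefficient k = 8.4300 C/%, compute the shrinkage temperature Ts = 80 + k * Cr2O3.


Formula: Ts = 80 + k * Cr2O3
Substituting: Ts = 80 + 8.4300 * 4.7340
Result: 119.9076 C


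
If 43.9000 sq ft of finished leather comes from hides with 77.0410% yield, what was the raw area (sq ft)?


Formula: raw = finished * 100 / yield
Substituting: raw = 43.9000 * 100 / 77.0410
Result: 56.9826 sq ft


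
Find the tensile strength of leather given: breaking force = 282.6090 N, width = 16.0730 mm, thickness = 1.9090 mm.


Formula: TS = force / (width * thickness)
Substituting: TS = 282.6090 / (16.0730 * 1.9090)
Result: 9.2105 N/mm^2


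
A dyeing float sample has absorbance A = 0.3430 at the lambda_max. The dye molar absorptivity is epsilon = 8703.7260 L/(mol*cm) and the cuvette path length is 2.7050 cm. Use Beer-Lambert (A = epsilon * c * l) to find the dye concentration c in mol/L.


Formula: c = A / (epsilon * l)
Substituting: c = 0.3430 / (8703.7260 * 2.7050)
Result: 1.4569e-05 mol/L


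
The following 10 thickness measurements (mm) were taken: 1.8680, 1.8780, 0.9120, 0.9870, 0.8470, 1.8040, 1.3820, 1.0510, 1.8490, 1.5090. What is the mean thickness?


Formula: Average = sum / n
Substituting: Average = 14.0870 / 10
Result: 1.4087 mm


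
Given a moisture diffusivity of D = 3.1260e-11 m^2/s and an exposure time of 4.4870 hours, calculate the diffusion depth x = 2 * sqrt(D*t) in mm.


t = 4.4870 hr * 3600 = 16153.2000 s
D * t = 3.1260e-11 * 16153.2000 = 5.0495e-07
x = 2 * sqrt(D*t) = 2 * sqrt(5.0495e-07) = 0.0014212 m = 1.4212 mm


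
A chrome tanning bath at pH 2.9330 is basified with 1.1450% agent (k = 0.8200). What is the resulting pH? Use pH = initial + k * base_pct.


Formula: pH_final = pH_initial + k * base_pct
Substituting: pH_final = 2.9330 + 0.8200 * 1.1450
Result: 3.8719


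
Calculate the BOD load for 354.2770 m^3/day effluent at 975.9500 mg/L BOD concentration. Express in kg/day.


Formula: BOD_load = volume * conc / 1000
Substituting: BOD_load = 354.2770 * 975.9500 / 1000
Result: 345.7566 kg/day


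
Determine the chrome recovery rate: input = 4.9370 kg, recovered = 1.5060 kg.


Formula: Recovery = recovered / input * 100
Substituting: Recovery = 1.5060 / 4.9370 * 100
Result: 30.5044 %


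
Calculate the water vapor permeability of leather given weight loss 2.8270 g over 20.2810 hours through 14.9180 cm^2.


Formula: WVP = loss / (area * time)
Substituting: WVP = 2.8270 / (14.9180 * 20.2810)
Result: 0.00934385 g/(cm^2*hr)


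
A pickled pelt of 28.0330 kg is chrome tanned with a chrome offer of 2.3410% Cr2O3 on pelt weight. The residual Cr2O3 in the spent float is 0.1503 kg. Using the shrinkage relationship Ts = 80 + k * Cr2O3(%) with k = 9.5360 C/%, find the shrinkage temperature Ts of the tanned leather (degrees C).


Offered = pelt * offer_pct / 100 = 28.0330 * 2.3410 / 100 = 0.6563 kg
Uptake = offered - residual = 0.6563 - 0.1503 = 0.5060 kg
Cr2O3% on pelt = uptake / pelt * 100 = 0.5060 / 28.0330 * 100 = 1.8048 %
Ts = 80 + k * Cr2O3% = 80 + 9.5360 * 1.8048 = 97.2110 C


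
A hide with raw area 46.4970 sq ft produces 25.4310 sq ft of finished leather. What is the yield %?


Formula: Yield = finished / raw * 100
Substituting: Yield = 25.4310 / 46.4970 * 100
Result: 54.6939 %


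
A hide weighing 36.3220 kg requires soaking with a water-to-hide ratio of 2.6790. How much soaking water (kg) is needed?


Formula: Water = hide_weight * ratio
Substituting: Water = 36.3220 * 2.6790
Result: 97.3066 kg


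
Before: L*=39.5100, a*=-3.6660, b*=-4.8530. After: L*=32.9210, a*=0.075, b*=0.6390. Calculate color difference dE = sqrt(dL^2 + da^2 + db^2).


dL = -6.5890, da = 3.7410, db = 5.4920
dE = sqrt((-6.5890)^2 + 3.7410^2 + 5.4920^2) = 9.3580


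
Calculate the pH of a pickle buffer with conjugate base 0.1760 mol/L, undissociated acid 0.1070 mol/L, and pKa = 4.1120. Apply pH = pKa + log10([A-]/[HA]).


ratio = [A-] / [HA] = 0.1760 / 0.1070 = 1.6449
log10(ratio) = 0.2161
pH = pKa + log10(ratio) = 4.1120 + 0.2161 = 4.3281


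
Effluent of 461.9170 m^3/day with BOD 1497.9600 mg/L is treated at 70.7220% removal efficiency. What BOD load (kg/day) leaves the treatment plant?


Load_in = volume * conc / 1000 = 461.9170 * 1497.9600 / 1000 = 691.9332 kg/day
Removed = Load_in * eff / 100 = 691.9332 * 70.7220 / 100 = 489.3490 kg/day
Load_out = Load_in - Removed = 691.9332 - 489.3490 = 202.5842 kg/day


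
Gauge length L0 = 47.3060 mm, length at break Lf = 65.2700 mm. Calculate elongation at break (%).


Formula: Elongation = (Lf - L0) / L0 * 100
Substituting: Elongation = (65.2700 - 47.3060) / 47.3060 * 100
Result: 37.9740 %


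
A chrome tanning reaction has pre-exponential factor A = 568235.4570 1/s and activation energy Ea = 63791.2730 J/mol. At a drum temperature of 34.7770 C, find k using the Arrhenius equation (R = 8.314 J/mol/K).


T_K = T_C + 273.15 = 34.7770 + 273.15 = 307.9270 K
exponent = -Ea / (R * T_K) = -63791.2730 / (8.314 * 307.9270) = -24.9174
k = A * exp(exponent) = 568235.4570 * exp(-24.9174) = 8.5708e-06 1/s


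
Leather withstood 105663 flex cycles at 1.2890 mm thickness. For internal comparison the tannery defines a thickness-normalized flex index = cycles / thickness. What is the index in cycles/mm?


Formula: Index = cycles / thickness
Substituting: Index = 105663 / 1.2890
Result: 81972.8472 cycles/mm


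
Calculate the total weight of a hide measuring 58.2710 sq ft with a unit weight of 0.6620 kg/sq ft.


Formula: Weight = area * weight_per_sqft
Substituting: Weight = 58.2710 * 0.6620
Result: 38.5754 kg


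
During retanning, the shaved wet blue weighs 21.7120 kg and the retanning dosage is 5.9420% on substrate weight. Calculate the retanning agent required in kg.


Formula: Retan = substrate * pct / 100
Substituting: Retan = 21.7120 * 5.9420 / 100
Result: 1.2901 kg


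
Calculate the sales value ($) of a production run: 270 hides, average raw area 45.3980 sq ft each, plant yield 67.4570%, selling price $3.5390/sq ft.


Raw_total = N * avg_area = 270 * 45.3980 = 12257.4600 sq ft
Finished = Raw_total * yield / 100 = 12257.4600 * 67.4570 / 100 = 8268.5148 sq ft
Value = Finished * price = 8268.5148 * 3.5390 = 29262.2738 $


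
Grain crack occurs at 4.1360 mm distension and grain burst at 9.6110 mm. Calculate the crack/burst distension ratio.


Formula: Ratio = crack / burst
Substituting: Ratio = 4.1360 / 9.6110
Result: 0.4303


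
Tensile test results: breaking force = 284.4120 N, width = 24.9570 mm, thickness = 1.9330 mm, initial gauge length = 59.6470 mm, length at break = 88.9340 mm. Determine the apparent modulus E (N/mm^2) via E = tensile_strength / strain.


TS = F / (w * t) = 284.4120 / (24.9570 * 1.9330) = 5.8955 N/mm^2
strain = (Lf - L0) / L0 = (88.9340 - 59.6470) / 59.6470 = 0.4910
E = TS / strain = 5.8955 / 0.4910 = 12.0071 N/mm^2


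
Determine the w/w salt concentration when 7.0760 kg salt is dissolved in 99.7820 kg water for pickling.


Formula: Conc = salt / (water + salt) * 100
Substituting: Conc = 7.0760 / (99.7820 + 7.0760) * 100
Result: 6.6219 %


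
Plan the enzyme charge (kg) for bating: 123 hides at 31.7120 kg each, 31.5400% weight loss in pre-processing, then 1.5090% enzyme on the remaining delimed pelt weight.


Total_raw = N * avg_wt = 123 * 31.7120 = 3900.5760 kg
Substrate = Total_raw * (1 - loss/100) = 3900.5760 * (1 - 31.5400/100) = 2670.3343 kg
Enzyme = Substrate * pct / 100 = 2670.3343 * 1.5090 / 100 = 40.2953 kg
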